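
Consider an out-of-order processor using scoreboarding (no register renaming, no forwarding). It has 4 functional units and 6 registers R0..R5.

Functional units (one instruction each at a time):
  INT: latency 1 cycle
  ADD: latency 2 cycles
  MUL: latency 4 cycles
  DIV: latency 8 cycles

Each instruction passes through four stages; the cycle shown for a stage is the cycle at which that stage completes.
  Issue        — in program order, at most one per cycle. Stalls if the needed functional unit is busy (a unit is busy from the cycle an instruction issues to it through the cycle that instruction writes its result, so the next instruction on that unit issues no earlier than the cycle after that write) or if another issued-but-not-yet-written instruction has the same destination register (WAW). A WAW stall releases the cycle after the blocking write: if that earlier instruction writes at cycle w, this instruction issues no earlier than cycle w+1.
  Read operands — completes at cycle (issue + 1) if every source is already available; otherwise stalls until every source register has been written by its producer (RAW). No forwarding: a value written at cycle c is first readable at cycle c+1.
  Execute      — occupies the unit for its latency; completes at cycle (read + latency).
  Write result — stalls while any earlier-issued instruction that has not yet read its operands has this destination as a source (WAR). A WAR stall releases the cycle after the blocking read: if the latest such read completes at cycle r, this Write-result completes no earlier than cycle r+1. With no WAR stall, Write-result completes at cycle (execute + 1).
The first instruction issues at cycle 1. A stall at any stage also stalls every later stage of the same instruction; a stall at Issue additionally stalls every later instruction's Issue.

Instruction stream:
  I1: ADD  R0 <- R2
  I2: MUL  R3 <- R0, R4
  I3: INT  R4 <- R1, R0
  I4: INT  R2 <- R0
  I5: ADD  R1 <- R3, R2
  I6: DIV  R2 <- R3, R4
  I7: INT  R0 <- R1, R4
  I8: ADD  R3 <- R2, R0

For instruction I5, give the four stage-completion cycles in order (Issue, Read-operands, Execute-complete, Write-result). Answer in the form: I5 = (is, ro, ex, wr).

I5 = (10, 13, 15, 16)

1) issue 1, read 2, done 4, write 5
2) issue 2, read 6, done 10, write 11  <RAW R0: wait I1 write@5>
3) issue 3, read 6, done 7, write 8  <RAW R0: wait I1 write@5>
4) issue 9, read 10, done 11, write 12  <struct: INT busy until I3 writes@8>
5) issue 10, read 13, done 15, write 16  <RAW R2: wait I4 write@12>
6) issue 13, read 14, done 22, write 23  <WAW R2: wait I4 write@12>
7) issue 14, read 17, done 18, write 19  <RAW R1: wait I5 write@16>
8) issue 17, read 24, done 26, write 27  <struct: ADD busy until I5 writes@16 / RAW R2: wait I6 write@23>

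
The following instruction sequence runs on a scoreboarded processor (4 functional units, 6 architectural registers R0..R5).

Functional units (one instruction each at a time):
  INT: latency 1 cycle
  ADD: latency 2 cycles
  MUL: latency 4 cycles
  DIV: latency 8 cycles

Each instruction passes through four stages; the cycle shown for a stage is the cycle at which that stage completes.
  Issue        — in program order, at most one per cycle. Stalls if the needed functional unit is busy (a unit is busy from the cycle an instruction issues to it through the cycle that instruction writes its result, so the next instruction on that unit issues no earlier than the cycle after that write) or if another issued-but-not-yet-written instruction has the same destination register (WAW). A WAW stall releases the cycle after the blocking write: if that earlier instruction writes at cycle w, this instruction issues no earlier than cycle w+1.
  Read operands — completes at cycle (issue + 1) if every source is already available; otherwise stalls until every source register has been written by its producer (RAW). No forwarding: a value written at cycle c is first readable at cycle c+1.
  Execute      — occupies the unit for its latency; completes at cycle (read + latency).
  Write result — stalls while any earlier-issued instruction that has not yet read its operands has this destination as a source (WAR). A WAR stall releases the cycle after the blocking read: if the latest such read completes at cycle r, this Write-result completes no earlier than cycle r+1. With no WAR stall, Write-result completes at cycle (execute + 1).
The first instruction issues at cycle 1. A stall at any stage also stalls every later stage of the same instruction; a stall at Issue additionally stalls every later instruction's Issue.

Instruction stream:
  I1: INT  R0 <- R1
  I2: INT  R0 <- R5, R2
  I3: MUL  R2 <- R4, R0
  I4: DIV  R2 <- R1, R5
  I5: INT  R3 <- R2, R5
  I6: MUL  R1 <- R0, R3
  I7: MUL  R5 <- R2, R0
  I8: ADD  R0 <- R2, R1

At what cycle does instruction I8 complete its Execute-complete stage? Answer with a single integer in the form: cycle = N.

cycle 1: I1 issues→INT
cycle 2: I1 reads
cycle 3: I1 exec-done
cycle 4: I1 writes R0
cycle 5: I2 issues→INT
cycle 6: I2 reads; I3 issues→MUL
cycle 7: I2 exec-done
cycle 8: I2 writes R0
cycle 9: I3 reads
cycle 13: I3 exec-done
cycle 14: I3 writes R2
cycle 15: I4 issues→DIV
cycle 16: I4 reads; I5 issues→INT
cycle 17: I6 issues→MUL
cycle 24: I4 exec-done
cycle 25: I4 writes R2
cycle 26: I5 reads
cycle 27: I5 exec-done
cycle 28: I5 writes R3
cycle 29: I6 reads
cycle 33: I6 exec-done
cycle 34: I6 writes R1
cycle 35: I7 issues→MUL
cycle 36: I7 reads; I8 issues→ADD
cycle 37: I8 reads
cycle 39: I8 exec-done
cycle 40: I7 exec-done; I8 writes R0
cycle 41: I7 writes R5

cycle = 39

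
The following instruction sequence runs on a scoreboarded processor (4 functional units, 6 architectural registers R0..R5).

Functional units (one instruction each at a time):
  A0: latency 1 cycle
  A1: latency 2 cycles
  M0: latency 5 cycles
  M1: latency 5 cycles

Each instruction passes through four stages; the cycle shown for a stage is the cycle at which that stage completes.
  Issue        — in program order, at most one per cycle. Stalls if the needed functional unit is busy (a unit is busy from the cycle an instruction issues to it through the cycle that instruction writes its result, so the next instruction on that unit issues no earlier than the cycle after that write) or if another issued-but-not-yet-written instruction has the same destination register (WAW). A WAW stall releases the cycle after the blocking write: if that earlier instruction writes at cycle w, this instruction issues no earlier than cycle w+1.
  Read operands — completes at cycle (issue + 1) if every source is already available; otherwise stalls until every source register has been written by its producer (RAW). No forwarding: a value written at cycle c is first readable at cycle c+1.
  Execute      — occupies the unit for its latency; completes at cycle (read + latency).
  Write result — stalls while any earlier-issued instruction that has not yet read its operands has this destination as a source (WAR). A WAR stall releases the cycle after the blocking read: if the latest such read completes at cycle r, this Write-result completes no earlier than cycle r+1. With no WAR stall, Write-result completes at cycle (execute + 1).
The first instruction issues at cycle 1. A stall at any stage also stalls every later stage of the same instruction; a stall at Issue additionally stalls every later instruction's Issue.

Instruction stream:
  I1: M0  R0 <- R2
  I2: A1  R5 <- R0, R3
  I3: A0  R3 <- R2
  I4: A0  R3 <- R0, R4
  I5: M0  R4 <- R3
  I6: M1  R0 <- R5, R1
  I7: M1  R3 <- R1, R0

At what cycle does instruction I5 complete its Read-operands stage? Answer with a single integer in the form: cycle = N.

cycle = 15

t=1  I1→M0
t=2  I1 RO; I2→A1
t=3  I3→A0
t=4  I3 RO
t=5  I3 EX
t=7  I1 EX
t=8  I1 WR R0
t=9  I2 RO
t=10  I3 WR R3
t=11  I2 EX; I4→A0
t=12  I2 WR R5; I4 RO; I5→M0
t=13  I4 EX; I6→M1
t=14  I4 WR R3; I6 RO
t=15  I5 RO
t=19  I6 EX
t=20  I5 EX; I6 WR R0
t=21  I5 WR R4; I7→M1
t=22  I7 RO
t=27  I7 EX
t=28  I7 WR R3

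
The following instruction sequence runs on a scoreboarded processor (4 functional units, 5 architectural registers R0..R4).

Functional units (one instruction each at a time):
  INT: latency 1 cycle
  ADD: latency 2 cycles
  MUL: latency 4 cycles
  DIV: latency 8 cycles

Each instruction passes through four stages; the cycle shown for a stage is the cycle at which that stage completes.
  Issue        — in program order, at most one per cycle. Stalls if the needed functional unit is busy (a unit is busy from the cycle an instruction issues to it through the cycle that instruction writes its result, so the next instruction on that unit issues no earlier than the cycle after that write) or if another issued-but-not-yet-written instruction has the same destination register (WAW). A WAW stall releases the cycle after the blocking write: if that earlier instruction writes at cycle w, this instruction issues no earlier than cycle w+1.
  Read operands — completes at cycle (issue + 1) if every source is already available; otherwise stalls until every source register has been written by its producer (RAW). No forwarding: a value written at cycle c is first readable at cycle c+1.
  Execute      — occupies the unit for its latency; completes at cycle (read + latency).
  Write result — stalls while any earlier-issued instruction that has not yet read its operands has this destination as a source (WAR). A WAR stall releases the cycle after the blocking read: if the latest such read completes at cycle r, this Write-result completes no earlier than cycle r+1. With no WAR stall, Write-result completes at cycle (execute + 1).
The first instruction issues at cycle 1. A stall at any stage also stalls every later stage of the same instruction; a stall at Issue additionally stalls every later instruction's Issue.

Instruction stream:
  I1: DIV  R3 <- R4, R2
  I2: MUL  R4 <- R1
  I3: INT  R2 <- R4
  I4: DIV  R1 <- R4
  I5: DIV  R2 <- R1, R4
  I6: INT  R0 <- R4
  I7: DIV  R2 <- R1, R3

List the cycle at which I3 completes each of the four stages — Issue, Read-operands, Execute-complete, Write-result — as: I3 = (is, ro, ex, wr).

I3 = (3, 9, 10, 11)

t=1  I1 dispatched to DIV
t=2  I1 operands ready, I2 dispatched to MUL
t=3  I2 operands ready, I3 dispatched to INT
t=7  I2 complete
t=8  R4←I2
t=9  I3 operands ready
t=10  I1 complete, I3 complete
t=11  R3←I1, R2←I3
t=12  I4 dispatched to DIV
t=13  I4 operands ready
t=21  I4 complete
t=22  R1←I4
t=23  I5 dispatched to DIV
t=24  I5 operands ready, I6 dispatched to INT
t=25  I6 operands ready
t=26  I6 complete
t=27  R0←I6
t=32  I5 complete
t=33  R2←I5
t=34  I7 dispatched to DIV
t=35  I7 operands ready
t=43  I7 complete
t=44  R2←I7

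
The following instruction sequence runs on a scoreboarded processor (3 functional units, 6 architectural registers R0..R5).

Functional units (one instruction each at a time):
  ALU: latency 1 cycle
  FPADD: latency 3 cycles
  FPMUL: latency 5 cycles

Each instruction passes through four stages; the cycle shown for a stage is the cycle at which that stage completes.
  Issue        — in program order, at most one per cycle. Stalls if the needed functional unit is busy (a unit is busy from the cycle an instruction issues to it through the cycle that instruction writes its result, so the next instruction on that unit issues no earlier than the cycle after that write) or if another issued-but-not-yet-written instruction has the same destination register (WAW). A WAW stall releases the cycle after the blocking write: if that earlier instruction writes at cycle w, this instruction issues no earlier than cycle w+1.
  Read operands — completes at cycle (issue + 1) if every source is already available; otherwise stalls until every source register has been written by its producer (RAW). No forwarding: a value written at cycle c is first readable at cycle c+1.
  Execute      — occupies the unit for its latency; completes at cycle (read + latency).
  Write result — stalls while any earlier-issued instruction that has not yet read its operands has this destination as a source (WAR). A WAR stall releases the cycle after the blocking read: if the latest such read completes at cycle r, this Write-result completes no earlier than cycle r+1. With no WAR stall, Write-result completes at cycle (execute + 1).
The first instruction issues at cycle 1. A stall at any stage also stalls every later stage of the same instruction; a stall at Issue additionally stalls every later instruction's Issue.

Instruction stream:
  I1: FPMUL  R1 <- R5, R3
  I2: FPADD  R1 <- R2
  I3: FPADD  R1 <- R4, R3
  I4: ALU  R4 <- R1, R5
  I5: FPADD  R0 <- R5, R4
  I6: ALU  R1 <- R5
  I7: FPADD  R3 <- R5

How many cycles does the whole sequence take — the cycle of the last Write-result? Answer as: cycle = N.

cycle = 34

I1 -> (1, 2, 7, 8)
I2 -> (9, 10, 13, 14)  // WAW R1: wait I1 write@8
I3 -> (15, 16, 19, 20)  // struct: FPADD busy until I2 writes@14
I4 -> (16, 21, 22, 23)  // RAW R1: wait I3 write@20
I5 -> (21, 24, 27, 28)  // struct: FPADD busy until I3 writes@20, RAW R4: wait I4 write@23
I6 -> (24, 25, 26, 27)  // struct: ALU busy until I4 writes@23
I7 -> (29, 30, 33, 34)  // struct: FPADD busy until I5 writes@28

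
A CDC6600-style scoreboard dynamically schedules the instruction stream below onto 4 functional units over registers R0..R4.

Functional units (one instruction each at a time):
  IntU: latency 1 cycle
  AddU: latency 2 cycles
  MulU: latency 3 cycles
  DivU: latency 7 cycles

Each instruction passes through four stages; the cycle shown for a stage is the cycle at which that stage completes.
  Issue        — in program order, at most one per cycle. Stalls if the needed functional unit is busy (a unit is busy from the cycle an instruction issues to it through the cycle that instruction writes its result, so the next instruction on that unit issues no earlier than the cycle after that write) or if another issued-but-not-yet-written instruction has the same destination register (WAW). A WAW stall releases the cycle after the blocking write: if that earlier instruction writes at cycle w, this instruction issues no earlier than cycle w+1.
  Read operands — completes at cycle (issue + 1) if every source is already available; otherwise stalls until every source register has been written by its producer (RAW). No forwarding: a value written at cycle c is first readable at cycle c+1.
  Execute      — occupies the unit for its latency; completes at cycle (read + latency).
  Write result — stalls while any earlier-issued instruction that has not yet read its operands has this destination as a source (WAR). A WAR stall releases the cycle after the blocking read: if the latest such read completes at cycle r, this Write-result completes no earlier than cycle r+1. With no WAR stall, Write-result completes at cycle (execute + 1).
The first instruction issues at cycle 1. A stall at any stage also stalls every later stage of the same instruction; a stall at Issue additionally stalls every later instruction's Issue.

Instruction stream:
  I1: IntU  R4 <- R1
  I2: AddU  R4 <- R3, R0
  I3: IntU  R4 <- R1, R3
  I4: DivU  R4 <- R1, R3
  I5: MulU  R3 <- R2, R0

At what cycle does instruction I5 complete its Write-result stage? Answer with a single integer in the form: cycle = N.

I1: IS=1 RO=2 EX=3 WR=4
I2: IS=5 RO=6 EX=8 WR=9  [WAW R4: wait I1 write@4]
I3: IS=10 RO=11 EX=12 WR=13  [WAW R4: wait I2 write@9]
I4: IS=14 RO=15 EX=22 WR=23  [WAW R4: wait I3 write@13]
I5: IS=15 RO=16 EX=19 WR=20

cycle = 20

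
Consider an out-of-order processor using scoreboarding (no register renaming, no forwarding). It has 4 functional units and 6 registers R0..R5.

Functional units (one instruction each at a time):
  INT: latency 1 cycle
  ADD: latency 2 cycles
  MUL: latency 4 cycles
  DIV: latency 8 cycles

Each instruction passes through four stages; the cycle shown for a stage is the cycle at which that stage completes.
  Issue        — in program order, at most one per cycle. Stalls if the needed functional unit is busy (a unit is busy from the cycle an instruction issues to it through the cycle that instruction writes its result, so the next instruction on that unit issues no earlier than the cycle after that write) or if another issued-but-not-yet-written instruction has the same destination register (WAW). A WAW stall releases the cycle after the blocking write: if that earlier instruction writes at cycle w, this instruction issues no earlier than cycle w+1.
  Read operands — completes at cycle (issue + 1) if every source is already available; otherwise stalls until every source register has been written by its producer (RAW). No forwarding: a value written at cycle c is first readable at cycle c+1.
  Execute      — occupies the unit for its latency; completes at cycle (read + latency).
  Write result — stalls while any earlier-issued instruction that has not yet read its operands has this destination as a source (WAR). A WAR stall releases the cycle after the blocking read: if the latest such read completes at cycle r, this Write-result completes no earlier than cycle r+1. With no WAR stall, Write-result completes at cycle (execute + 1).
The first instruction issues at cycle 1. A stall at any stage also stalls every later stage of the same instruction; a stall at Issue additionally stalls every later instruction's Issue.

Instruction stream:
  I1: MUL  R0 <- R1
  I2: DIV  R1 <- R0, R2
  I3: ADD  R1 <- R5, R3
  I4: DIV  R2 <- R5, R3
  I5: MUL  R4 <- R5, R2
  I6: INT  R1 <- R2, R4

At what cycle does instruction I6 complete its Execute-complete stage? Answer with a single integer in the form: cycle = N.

cycle = 37

cycle 1: I1 issues→MUL
cycle 2: I1 reads | I2 issues→DIV
cycle 6: I1 exec-done
cycle 7: I1 writes R0
cycle 8: I2 reads
cycle 16: I2 exec-done
cycle 17: I2 writes R1
cycle 18: I3 issues→ADD
cycle 19: I3 reads | I4 issues→DIV
cycle 20: I4 reads | I5 issues→MUL
cycle 21: I3 exec-done
cycle 22: I3 writes R1
cycle 23: I6 issues→INT
cycle 28: I4 exec-done
cycle 29: I4 writes R2
cycle 30: I5 reads
cycle 34: I5 exec-done
cycle 35: I5 writes R4
cycle 36: I6 reads
cycle 37: I6 exec-done
cycle 38: I6 writes R1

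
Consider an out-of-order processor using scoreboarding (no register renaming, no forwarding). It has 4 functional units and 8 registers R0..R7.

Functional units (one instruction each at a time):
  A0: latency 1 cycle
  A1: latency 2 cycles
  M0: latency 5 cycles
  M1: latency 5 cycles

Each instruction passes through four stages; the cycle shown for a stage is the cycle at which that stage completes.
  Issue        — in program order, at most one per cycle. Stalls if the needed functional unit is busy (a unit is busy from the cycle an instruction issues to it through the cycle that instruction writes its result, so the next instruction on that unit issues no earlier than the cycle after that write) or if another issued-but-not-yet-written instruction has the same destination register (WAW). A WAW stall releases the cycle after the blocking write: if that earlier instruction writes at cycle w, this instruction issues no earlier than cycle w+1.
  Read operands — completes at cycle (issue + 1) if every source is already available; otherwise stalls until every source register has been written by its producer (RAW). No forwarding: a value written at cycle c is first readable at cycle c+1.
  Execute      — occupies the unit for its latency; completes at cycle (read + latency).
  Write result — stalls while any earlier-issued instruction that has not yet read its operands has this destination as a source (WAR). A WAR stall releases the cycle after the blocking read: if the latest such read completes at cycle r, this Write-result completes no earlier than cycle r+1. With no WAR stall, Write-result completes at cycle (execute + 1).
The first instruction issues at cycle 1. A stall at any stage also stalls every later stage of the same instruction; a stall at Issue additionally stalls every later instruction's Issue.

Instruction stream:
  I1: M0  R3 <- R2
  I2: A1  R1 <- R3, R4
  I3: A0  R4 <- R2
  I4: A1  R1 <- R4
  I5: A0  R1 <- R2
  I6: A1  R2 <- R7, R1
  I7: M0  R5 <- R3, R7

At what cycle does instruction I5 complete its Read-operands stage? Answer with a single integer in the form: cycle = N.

cycle = 19

I1  is:1  ro:2  ex:7  wr:8
I2  is:2  ro:9  ex:11  wr:12  — RAW R3: wait I1 write@8
I3  is:3  ro:4  ex:5  wr:10  — WAR R4: wait I2 read@9
I4  is:13  ro:14  ex:16  wr:17  — struct: A1 busy until I2 writes@12
I5  is:18  ro:19  ex:20  wr:21  — WAW R1: wait I4 write@17
I6  is:19  ro:22  ex:24  wr:25  — RAW R1: wait I5 write@21
I7  is:20  ro:21  ex:26  wr:27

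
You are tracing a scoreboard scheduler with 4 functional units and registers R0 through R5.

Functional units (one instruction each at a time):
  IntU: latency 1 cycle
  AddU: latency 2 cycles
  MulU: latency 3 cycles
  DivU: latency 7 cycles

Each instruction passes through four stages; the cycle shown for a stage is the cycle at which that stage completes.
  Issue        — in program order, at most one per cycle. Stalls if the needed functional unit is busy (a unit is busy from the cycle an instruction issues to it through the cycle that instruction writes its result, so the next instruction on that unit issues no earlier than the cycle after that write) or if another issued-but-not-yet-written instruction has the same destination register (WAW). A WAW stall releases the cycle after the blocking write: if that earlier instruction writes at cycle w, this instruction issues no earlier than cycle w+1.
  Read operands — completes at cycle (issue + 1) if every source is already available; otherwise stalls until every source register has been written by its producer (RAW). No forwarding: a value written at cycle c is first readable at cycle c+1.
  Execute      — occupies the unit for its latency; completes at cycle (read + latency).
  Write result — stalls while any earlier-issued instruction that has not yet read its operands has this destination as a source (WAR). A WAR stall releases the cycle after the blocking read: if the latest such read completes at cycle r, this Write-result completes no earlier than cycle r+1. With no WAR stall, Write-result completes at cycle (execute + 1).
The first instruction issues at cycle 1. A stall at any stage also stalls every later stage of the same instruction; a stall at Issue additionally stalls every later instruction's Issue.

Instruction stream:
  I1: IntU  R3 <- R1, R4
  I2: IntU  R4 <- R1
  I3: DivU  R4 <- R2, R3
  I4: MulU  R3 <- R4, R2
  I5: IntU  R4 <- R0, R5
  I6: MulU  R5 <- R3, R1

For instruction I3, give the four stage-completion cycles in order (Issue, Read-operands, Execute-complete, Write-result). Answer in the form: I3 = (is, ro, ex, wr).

I3 = (9, 10, 17, 18)

cycle 1: issue I1 (IntU)
cycle 2: I1 read-ops
cycle 3: I1 finished on IntU
cycle 4: I1→R3
cycle 5: issue I2 (IntU)
cycle 6: I2 read-ops
cycle 7: I2 finished on IntU
cycle 8: I2→R4
cycle 9: issue I3 (DivU)
cycle 10: I3 read-ops · issue I4 (MulU)
cycle 17: I3 finished on DivU
cycle 18: I3→R4
cycle 19: I4 read-ops · issue I5 (IntU)
cycle 20: I5 read-ops
cycle 21: I5 finished on IntU
cycle 22: I4 finished on MulU · I5→R4
cycle 23: I4→R3
cycle 24: issue I6 (MulU)
cycle 25: I6 read-ops
cycle 28: I6 finished on MulU
cycle 29: I6→R5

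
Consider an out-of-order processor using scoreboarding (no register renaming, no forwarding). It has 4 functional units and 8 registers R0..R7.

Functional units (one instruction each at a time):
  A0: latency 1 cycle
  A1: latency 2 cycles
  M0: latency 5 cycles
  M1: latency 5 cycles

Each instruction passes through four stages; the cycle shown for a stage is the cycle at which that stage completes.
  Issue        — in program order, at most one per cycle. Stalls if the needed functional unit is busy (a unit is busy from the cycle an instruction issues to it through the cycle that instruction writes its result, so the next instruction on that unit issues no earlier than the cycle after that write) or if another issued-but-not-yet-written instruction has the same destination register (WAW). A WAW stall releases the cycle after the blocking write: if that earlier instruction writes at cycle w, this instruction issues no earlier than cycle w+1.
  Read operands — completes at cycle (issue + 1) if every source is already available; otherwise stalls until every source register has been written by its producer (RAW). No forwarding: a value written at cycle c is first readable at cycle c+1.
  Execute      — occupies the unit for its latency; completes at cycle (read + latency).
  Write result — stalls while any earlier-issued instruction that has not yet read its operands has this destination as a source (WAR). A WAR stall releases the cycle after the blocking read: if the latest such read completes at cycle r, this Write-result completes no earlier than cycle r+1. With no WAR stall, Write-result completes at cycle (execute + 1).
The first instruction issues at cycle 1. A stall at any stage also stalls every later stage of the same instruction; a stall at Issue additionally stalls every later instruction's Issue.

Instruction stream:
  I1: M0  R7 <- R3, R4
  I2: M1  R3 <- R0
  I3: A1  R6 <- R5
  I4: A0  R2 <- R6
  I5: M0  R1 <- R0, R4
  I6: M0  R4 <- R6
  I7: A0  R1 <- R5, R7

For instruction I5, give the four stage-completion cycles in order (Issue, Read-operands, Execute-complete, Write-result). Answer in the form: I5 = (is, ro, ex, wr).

I5 = (9, 10, 15, 16)

[1] issue I1 (M0)
[2] I1 read-ops | issue I2 (M1)
[3] I2 read-ops | issue I3 (A1)
[4] I3 read-ops | issue I4 (A0)
[6] I3 finished on A1
[7] I1 finished on M0 | I3→R6
[8] I1→R7 | I2 finished on M1 | I4 read-ops
[9] I2→R3 | I4 finished on A0 | issue I5 (M0)
[10] I4→R2 | I5 read-ops
[15] I5 finished on M0
[16] I5→R1
[17] issue I6 (M0)
[18] I6 read-ops | issue I7 (A0)
[19] I7 read-ops
[20] I7 finished on A0
[21] I7→R1
[23] I6 finished on M0
[24] I6→R4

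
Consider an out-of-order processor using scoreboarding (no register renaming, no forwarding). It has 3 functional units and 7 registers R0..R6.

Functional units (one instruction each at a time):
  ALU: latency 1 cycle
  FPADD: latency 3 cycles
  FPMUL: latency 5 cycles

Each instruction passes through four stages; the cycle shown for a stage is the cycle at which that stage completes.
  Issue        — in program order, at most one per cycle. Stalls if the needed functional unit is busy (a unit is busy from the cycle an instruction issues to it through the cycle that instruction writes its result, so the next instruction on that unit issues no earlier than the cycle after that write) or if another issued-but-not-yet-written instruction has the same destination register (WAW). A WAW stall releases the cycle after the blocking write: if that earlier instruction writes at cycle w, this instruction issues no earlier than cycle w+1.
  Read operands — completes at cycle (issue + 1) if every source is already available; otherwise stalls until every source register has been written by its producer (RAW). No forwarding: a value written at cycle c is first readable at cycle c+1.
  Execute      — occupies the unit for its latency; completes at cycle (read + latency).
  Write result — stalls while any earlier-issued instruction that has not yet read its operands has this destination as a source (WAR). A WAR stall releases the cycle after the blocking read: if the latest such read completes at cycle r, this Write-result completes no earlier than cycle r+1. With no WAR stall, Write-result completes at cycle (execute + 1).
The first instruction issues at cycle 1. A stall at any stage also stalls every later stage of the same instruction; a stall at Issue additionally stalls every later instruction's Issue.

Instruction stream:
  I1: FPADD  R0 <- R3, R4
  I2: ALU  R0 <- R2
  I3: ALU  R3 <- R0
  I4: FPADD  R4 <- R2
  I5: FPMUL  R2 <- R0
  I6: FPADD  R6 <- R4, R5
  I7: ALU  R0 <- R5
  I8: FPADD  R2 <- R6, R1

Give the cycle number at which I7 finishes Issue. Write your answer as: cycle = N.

c1: I1 issues→FPADD
c2: I1 reads
c5: I1 exec-done
c6: I1 writes R0
c7: I2 issues→ALU
c8: I2 reads
c9: I2 exec-done
c10: I2 writes R0
c11: I3 issues→ALU
c12: I3 reads · I4 issues→FPADD
c13: I3 exec-done · I4 reads · I5 issues→FPMUL
c14: I3 writes R3 · I5 reads
c16: I4 exec-done
c17: I4 writes R4
c18: I6 issues→FPADD
c19: I5 exec-done · I6 reads · I7 issues→ALU
c20: I5 writes R2 · I7 reads
c21: I7 exec-done
c22: I6 exec-done · I7 writes R0
c23: I6 writes R6
c24: I8 issues→FPADD
c25: I8 reads
c28: I8 exec-done
c29: I8 writes R2

cycle = 19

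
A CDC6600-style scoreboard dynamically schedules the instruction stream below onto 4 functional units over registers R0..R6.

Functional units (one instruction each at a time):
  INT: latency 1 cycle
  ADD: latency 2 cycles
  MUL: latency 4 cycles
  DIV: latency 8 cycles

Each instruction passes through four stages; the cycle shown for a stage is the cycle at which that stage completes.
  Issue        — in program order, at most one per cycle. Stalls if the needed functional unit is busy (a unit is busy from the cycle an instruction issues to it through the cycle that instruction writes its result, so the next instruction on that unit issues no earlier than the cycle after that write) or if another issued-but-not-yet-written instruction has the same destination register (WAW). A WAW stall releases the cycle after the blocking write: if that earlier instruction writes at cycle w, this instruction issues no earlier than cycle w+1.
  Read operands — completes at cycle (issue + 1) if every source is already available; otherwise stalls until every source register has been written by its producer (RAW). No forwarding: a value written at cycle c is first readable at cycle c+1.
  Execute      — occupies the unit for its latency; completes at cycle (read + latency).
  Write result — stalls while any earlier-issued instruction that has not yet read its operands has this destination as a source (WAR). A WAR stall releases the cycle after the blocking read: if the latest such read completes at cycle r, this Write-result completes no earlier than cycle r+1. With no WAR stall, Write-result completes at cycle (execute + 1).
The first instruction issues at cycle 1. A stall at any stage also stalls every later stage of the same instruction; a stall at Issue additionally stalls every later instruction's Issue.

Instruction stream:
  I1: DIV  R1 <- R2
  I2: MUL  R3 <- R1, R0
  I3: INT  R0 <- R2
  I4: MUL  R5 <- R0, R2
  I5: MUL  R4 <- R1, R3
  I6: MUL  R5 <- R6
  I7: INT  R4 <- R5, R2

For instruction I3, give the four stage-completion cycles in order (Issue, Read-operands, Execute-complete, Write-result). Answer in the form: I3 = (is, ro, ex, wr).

I3 = (3, 4, 5, 13)

  I1 | 1 | 2 | 10 | 11
  I2 | 2 | 12 | 16 | 17   RAW R1: wait I1 write@11
  I3 | 3 | 4 | 5 | 13   WAR R0: wait I2 read@12
  I4 | 18 | 19 | 23 | 24   struct: MUL busy until I2 writes@17
  I5 | 25 | 26 | 30 | 31   struct: MUL busy until I4 writes@24
  I6 | 32 | 33 | 37 | 38   struct: MUL busy until I5 writes@31
  I7 | 33 | 39 | 40 | 41   RAW R5: wait I6 write@38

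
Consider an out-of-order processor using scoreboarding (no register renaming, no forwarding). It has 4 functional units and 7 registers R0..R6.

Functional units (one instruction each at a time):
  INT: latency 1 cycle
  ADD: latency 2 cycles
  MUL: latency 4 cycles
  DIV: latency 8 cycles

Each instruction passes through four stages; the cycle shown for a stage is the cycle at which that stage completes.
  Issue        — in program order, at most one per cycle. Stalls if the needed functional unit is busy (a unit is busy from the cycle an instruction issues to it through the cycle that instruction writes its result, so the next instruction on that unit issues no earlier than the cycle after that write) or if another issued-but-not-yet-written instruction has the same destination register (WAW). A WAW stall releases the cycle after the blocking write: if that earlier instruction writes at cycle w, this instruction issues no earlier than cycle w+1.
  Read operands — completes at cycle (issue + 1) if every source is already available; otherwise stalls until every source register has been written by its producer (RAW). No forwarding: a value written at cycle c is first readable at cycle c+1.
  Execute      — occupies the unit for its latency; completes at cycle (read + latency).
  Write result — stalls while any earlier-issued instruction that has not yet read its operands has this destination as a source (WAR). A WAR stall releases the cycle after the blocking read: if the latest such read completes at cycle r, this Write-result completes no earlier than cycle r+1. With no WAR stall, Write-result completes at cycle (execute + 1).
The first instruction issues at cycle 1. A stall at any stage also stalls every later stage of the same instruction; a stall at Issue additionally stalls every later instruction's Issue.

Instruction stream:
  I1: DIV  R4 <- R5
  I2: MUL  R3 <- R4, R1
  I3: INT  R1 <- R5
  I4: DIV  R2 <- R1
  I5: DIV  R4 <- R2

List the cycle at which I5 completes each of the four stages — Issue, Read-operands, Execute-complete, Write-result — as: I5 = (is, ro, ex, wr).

I5 = (24, 25, 33, 34)

[I1] 1/2/10/11
[I2] 2/12/16/17  (RAW R4: wait I1 write@11)
[I3] 3/4/5/13  (WAR R1: wait I2 read@12)
[I4] 12/14/22/23  (struct: DIV busy until I1 writes@11; RAW R1: wait I3 write@13)
[I5] 24/25/33/34  (struct: DIV busy until I4 writes@23)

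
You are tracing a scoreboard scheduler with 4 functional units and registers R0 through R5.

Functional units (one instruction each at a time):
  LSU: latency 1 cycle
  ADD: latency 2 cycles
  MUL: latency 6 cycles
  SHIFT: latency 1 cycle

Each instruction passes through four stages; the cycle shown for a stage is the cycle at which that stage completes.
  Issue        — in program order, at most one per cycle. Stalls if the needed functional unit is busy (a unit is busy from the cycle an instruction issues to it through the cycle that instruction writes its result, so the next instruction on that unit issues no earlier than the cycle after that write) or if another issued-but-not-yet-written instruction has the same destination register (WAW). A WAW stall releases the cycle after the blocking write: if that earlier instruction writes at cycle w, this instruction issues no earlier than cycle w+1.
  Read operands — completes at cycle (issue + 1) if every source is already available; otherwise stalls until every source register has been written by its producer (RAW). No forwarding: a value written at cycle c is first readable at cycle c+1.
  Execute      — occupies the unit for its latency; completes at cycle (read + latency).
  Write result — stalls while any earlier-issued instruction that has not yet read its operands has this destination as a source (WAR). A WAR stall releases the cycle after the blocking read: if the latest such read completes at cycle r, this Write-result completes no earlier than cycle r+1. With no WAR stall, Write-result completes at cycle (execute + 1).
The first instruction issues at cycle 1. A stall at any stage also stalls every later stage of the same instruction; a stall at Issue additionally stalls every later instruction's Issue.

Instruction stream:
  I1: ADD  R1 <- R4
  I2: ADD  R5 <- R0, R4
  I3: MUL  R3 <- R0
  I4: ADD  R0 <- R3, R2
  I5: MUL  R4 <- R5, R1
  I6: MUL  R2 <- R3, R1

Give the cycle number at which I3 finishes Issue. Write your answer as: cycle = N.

t=1  I1 issues→ADD
t=2  I1 reads
t=4  I1 exec-done
t=5  I1 writes R1
t=6  I2 issues→ADD
t=7  I2 reads; I3 issues→MUL
t=8  I3 reads
t=9  I2 exec-done
t=10  I2 writes R5
t=11  I4 issues→ADD
t=14  I3 exec-done
t=15  I3 writes R3
t=16  I4 reads; I5 issues→MUL
t=17  I5 reads
t=18  I4 exec-done
t=19  I4 writes R0
t=23  I5 exec-done
t=24  I5 writes R4
t=25  I6 issues→MUL
t=26  I6 reads
t=32  I6 exec-done
t=33  I6 writes R2

cycle = 7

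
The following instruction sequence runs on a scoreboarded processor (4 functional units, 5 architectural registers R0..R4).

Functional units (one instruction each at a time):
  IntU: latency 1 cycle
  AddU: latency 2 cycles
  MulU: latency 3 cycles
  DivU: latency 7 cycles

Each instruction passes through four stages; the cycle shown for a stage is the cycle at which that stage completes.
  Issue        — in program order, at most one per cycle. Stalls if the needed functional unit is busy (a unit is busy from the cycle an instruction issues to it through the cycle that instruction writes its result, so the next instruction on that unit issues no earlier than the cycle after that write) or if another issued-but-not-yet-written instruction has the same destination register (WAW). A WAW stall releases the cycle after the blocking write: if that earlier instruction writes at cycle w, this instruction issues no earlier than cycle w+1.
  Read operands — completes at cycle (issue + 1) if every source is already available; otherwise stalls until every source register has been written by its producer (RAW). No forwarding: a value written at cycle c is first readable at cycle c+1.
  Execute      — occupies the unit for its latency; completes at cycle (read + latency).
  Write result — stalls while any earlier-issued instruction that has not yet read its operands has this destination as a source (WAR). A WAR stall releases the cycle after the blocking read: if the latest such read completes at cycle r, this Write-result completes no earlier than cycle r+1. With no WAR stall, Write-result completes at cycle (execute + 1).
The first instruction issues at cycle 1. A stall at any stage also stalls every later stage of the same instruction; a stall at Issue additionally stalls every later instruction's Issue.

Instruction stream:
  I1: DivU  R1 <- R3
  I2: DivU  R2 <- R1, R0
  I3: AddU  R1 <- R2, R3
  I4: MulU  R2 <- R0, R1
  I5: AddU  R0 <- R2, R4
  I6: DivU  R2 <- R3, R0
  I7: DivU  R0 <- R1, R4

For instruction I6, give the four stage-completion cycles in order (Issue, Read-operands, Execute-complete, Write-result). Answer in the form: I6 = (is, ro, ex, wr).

t=1  I1 dispatched to DivU
t=2  I1 operands ready
t=9  I1 complete
t=10  R1←I1
t=11  I2 dispatched to DivU
t=12  I2 operands ready, I3 dispatched to AddU
t=19  I2 complete
t=20  R2←I2
t=21  I3 operands ready, I4 dispatched to MulU
t=23  I3 complete
t=24  R1←I3
t=25  I4 operands ready, I5 dispatched to AddU
t=28  I4 complete
t=29  R2←I4
t=30  I5 operands ready, I6 dispatched to DivU
t=32  I5 complete
t=33  R0←I5
t=34  I6 operands ready
t=41  I6 complete
t=42  R2←I6
t=43  I7 dispatched to DivU
t=44  I7 operands ready
t=51  I7 complete
t=52  R0←I7

I6 = (30, 34, 41, 42)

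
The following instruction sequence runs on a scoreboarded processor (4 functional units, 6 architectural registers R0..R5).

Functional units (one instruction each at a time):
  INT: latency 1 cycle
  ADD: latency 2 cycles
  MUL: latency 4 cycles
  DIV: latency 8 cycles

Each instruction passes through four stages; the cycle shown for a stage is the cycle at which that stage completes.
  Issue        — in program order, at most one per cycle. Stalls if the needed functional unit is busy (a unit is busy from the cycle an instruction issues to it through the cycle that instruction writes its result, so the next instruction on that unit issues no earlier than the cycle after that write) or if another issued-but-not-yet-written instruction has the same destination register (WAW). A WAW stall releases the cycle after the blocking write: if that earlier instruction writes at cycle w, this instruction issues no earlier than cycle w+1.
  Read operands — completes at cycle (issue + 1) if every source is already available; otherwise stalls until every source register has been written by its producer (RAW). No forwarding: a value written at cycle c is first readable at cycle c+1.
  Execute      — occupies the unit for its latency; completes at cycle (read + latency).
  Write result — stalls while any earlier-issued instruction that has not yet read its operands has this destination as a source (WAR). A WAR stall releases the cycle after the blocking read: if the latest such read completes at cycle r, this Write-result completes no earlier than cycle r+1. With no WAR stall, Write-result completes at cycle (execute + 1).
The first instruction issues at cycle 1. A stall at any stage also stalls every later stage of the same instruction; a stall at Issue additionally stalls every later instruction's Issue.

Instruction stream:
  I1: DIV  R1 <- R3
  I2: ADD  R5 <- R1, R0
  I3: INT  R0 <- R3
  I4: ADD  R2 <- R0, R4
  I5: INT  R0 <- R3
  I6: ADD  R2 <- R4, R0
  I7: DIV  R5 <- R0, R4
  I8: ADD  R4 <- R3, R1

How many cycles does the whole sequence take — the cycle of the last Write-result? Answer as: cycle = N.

c1: I1 dispatched to DIV
c2: I1 operands ready | I2 dispatched to ADD
c3: I3 dispatched to INT
c4: I3 operands ready
c5: I3 complete
c10: I1 complete
c11: R1←I1
c12: I2 operands ready
c13: R0←I3
c14: I2 complete
c15: R5←I2
c16: I4 dispatched to ADD
c17: I4 operands ready | I5 dispatched to INT
c18: I5 operands ready
c19: I4 complete | I5 complete
c20: R2←I4 | R0←I5
c21: I6 dispatched to ADD
c22: I6 operands ready | I7 dispatched to DIV
c23: I7 operands ready
c24: I6 complete
c25: R2←I6
c26: I8 dispatched to ADD
c27: I8 operands ready
c29: I8 complete
c30: R4←I8
c31: I7 complete
c32: R5←I7

cycle = 32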